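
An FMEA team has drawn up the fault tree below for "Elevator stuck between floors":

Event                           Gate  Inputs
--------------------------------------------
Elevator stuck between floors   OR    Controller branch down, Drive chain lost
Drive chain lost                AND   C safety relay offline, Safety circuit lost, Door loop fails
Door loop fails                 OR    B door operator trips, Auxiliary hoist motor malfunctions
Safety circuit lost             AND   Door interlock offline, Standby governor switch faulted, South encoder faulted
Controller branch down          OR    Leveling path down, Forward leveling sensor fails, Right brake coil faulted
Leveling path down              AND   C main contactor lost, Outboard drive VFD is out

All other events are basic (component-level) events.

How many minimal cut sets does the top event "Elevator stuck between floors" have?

Leveling path down [AND]: one cut set from each child combined → 1 × 1 = 1 cut set(s).
Controller branch down [OR]: union of children's cut sets → 3 cut set(s).
Safety circuit lost [AND]: one cut set from each child combined → 1 × 1 × 1 = 1 cut set(s).
Door loop fails [OR]: union of children's cut sets → 2 cut set(s).
Drive chain lost [AND]: one cut set from each child combined → 1 × 1 × 2 = 2 cut set(s).
Elevator stuck between floors [OR]: union of children's cut sets → 5 cut set(s).
Minimal cut sets: {C main contactor lost, Outboard drive VFD is out}; {Forward leveling sensor fails}; {Right brake coil faulted}; {B door operator trips, C safety relay offline, Door interlock offline, South encoder faulted, Standby governor switch faulted}; {Auxiliary hoist motor malfunctions, C safety relay offline, Door interlock offline, South encoder faulted, Standby governor switch faulted}.

5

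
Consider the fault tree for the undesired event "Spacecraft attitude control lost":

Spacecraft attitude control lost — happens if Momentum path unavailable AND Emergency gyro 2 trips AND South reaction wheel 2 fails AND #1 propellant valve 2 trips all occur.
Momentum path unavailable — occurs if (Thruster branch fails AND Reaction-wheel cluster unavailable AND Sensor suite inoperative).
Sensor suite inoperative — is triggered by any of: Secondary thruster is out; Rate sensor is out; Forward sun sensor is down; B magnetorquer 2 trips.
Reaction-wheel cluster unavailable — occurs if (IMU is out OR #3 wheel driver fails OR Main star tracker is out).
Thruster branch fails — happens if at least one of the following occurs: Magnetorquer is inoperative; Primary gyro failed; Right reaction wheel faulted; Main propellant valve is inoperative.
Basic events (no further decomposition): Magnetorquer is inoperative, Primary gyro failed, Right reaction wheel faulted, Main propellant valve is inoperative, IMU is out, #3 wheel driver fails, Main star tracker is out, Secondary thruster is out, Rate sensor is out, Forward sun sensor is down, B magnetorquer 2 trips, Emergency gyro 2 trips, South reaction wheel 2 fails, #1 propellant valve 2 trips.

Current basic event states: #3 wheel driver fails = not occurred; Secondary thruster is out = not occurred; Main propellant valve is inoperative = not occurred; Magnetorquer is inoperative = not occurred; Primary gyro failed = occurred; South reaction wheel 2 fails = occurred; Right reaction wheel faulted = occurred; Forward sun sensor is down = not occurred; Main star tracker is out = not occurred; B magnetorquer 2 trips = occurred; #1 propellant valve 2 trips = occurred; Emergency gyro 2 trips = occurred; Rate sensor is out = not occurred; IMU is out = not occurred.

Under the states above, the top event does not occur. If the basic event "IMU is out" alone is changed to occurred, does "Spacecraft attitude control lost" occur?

Counterfactual: set "IMU is out" to occurred.
Thruster branch fails [OR]: Magnetorquer is inoperative=not, Primary gyro failed=occurs, Right reaction wheel faulted=occurs, Main propellant valve is inoperative=not → at least one input occurs → occurs.
Reaction-wheel cluster unavailable [OR]: IMU is out=occurs, #3 wheel driver fails=not, Main star tracker is out=not → at least one input occurs → occurs.
Sensor suite inoperative [OR]: Secondary thruster is out=not, Rate sensor is out=not, Forward sun sensor is down=not, B magnetorquer 2 trips=occurs → at least one input occurs → occurs.
Momentum path unavailable [AND]: Thruster branch fails=occurs, Reaction-wheel cluster unavailable=occurs, Sensor suite inoperative=occurs → all inputs occur → occurs.
Spacecraft attitude control lost [AND]: Momentum path unavailable=occurs, Emergency gyro 2 trips=occurs, South reaction wheel 2 fails=occurs, #1 propellant valve 2 trips=occurs → all inputs occur → occurs.

Yes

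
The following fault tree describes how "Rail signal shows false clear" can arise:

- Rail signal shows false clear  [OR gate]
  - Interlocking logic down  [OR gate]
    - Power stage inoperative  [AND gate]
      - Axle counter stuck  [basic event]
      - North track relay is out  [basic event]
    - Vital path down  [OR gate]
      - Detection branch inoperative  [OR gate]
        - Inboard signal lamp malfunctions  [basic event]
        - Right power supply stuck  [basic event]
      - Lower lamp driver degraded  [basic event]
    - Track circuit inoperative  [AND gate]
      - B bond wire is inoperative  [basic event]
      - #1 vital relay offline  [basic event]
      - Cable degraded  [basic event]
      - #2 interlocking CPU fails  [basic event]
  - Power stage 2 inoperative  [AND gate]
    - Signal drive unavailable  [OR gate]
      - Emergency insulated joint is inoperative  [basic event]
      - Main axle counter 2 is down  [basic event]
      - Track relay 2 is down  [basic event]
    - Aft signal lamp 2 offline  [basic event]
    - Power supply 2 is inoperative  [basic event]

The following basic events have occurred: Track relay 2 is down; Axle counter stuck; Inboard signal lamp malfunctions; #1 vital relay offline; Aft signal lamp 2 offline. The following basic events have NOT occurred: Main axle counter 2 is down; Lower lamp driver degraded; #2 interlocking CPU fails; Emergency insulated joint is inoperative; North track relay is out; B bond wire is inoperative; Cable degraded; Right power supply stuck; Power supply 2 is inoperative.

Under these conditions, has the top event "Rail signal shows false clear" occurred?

Power stage inoperative [AND]: Axle counter stuck=occurs, North track relay is out=not → not all inputs occur → does not occur.
Detection branch inoperative [OR]: Inboard signal lamp malfunctions=occurs, Right power supply stuck=not → at least one input occurs → occurs.
Vital path down [OR]: Detection branch inoperative=occurs, Lower lamp driver degraded=not → at least one input occurs → occurs.
Track circuit inoperative [AND]: B bond wire is inoperative=not, #1 vital relay offline=occurs, Cable degraded=not, #2 interlocking CPU fails=not → not all inputs occur → does not occur.
Interlocking logic down [OR]: Power stage inoperative=not, Vital path down=occurs, Track circuit inoperative=not → at least one input occurs → occurs.
Signal drive unavailable [OR]: Emergency insulated joint is inoperative=not, Main axle counter 2 is down=not, Track relay 2 is down=occurs → at least one input occurs → occurs.
Power stage 2 inoperative [AND]: Signal drive unavailable=occurs, Aft signal lamp 2 offline=occurs, Power supply 2 is inoperative=not → not all inputs occur → does not occur.
Rail signal shows false clear [OR]: Interlocking logic down=occurs, Power stage 2 inoperative=not → at least one input occurs → occurs.

Yes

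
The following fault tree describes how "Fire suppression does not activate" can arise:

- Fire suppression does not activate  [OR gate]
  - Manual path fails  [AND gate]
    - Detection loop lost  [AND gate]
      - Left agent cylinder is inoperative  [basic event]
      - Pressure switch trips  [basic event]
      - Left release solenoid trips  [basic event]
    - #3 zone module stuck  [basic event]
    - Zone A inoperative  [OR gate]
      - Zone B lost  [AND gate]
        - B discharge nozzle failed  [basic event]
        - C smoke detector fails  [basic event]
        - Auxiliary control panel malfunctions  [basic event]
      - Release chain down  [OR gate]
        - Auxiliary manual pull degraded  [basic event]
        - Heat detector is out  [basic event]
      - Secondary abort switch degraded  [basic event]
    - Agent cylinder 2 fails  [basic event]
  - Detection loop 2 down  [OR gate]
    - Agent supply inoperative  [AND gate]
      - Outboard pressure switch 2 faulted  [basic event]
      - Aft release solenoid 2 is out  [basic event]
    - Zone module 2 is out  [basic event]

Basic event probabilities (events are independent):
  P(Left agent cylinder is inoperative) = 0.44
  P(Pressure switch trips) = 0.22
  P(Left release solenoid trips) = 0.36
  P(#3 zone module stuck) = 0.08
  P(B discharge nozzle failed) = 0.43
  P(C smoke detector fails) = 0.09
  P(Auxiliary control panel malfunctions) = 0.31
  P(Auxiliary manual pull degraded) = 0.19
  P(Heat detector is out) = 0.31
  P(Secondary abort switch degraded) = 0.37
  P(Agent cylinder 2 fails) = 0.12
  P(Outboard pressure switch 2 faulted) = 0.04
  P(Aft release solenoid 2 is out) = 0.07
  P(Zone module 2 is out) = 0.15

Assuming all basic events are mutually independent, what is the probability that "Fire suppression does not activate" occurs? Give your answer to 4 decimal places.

P(Detection loop lost) [AND] = 0.44 × 0.22 × 0.36 = 0.034848
P(Zone B lost) [AND] = 0.43 × 0.09 × 0.31 = 0.011997
P(Release chain down) [OR] = 1 − (1−0.19) × (1−0.31) = 0.441100
P(Zone A inoperative) [OR] = 1 − (1−0.011997) × (1−0.441100) × (1−0.37) = 0.652117
P(Manual path fails) [AND] = 0.034848 × 0.08 × 0.652117 × 0.12 = 0.000218
P(Agent supply inoperative) [AND] = 0.04 × 0.07 = 0.002800
P(Detection loop 2 down) [OR] = 1 − (1−0.002800) × (1−0.15) = 0.152380
P(Fire suppression does not activate) [OR] = 1 − (1−0.000218) × (1−0.152380) = 0.152565
Rounded to 4 decimal places: P(Fire suppression does not activate) ≈ 0.1526.

0.1526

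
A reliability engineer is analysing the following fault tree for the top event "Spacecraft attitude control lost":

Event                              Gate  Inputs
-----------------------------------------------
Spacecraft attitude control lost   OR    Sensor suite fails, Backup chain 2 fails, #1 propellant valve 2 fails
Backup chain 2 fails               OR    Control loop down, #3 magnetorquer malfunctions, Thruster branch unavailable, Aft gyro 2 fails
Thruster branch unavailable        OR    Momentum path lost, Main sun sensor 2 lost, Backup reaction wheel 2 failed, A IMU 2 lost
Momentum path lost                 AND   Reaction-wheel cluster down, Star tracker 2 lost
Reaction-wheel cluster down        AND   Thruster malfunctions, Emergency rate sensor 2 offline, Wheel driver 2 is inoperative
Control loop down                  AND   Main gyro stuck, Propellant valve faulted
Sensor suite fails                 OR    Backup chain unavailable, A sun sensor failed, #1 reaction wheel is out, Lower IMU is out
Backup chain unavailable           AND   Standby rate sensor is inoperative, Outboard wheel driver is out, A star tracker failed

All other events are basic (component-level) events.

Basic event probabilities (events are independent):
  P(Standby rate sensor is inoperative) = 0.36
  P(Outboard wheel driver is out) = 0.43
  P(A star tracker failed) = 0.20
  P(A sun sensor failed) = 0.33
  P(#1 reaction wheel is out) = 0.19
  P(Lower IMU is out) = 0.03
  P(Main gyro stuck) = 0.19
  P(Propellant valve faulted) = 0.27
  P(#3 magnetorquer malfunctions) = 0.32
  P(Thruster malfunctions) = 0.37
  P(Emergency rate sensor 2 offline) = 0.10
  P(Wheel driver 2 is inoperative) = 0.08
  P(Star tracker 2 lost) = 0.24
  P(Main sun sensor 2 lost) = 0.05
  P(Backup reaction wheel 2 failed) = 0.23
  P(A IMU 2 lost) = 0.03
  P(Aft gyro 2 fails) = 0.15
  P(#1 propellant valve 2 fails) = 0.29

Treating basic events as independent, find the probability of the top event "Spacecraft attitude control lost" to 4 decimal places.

0.8592

P(Backup chain unavailable) [AND] = 0.36 × 0.43 × 0.20 = 0.030960
P(Sensor suite fails) [OR] = 1 − (1−0.030960) × (1−0.33) × (1−0.19) × (1−0.03) = 0.489879
P(Control loop down) [AND] = 0.19 × 0.27 = 0.051300
P(Reaction-wheel cluster down) [AND] = 0.37 × 0.10 × 0.08 = 0.002960
P(Momentum path lost) [AND] = 0.002960 × 0.24 = 0.000710
P(Thruster branch unavailable) [OR] = 1 − (1−0.000710) × (1−0.05) × (1−0.23) × (1−0.03) = 0.290949
P(Backup chain 2 fails) [OR] = 1 − (1−0.051300) × (1−0.32) × (1−0.290949) × (1−0.15) = 0.611193
P(Spacecraft attitude control lost) [OR] = 1 − (1−0.489879) × (1−0.611193) × (1−0.29) = 0.859180
Rounded to 4 decimal places: P(Spacecraft attitude control lost) ≈ 0.8592.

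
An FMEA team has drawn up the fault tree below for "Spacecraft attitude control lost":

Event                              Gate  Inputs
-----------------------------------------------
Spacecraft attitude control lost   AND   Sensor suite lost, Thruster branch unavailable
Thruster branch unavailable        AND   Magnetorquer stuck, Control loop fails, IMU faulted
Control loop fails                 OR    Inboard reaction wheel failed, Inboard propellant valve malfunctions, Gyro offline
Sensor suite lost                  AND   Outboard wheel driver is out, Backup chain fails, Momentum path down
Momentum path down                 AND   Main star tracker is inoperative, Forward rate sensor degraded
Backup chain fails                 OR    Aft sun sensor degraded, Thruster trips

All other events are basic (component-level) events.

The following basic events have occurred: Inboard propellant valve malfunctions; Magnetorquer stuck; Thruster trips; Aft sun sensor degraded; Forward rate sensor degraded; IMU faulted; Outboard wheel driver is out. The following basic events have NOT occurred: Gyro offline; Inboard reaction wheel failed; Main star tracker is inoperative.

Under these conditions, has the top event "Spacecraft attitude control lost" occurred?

Backup chain fails [OR]: Aft sun sensor degraded=occurs, Thruster trips=occurs → at least one input occurs → occurs.
Momentum path down [AND]: Main star tracker is inoperative=not, Forward rate sensor degraded=occurs → not all inputs occur → does not occur.
Sensor suite lost [AND]: Outboard wheel driver is out=occurs, Backup chain fails=occurs, Momentum path down=not → not all inputs occur → does not occur.
Control loop fails [OR]: Inboard reaction wheel failed=not, Inboard propellant valve malfunctions=occurs, Gyro offline=not → at least one input occurs → occurs.
Thruster branch unavailable [AND]: Magnetorquer stuck=occurs, Control loop fails=occurs, IMU faulted=occurs → all inputs occur → occurs.
Spacecraft attitude control lost [AND]: Sensor suite lost=not, Thruster branch unavailable=occurs → not all inputs occur → does not occur.

No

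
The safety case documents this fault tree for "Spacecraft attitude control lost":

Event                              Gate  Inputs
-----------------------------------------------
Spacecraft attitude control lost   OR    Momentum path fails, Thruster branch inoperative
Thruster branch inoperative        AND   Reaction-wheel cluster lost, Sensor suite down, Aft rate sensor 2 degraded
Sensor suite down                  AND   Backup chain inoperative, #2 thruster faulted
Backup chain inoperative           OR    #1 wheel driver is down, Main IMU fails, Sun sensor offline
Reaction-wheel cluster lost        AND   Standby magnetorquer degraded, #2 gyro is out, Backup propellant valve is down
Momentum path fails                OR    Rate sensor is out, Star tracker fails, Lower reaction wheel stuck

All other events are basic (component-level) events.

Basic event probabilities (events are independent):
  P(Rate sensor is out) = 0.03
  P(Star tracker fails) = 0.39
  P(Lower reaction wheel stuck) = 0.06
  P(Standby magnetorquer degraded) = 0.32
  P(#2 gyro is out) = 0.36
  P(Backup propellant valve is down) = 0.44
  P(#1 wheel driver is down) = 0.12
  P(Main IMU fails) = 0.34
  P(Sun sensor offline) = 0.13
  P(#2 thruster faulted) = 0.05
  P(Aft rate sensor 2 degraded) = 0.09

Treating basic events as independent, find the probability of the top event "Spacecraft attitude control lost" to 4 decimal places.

P(Momentum path fails) [OR] = 1 − (1−0.03) × (1−0.39) × (1−0.06) = 0.443802
P(Reaction-wheel cluster lost) [AND] = 0.32 × 0.36 × 0.44 = 0.050688
P(Backup chain inoperative) [OR] = 1 − (1−0.12) × (1−0.34) × (1−0.13) = 0.494704
P(Sensor suite down) [AND] = 0.494704 × 0.05 = 0.024735
P(Thruster branch inoperative) [AND] = 0.050688 × 0.024735 × 0.09 = 0.000113
P(Spacecraft attitude control lost) [OR] = 1 − (1−0.443802) × (1−0.000113) = 0.443865
Rounded to 4 decimal places: P(Spacecraft attitude control lost) ≈ 0.4439.

0.4439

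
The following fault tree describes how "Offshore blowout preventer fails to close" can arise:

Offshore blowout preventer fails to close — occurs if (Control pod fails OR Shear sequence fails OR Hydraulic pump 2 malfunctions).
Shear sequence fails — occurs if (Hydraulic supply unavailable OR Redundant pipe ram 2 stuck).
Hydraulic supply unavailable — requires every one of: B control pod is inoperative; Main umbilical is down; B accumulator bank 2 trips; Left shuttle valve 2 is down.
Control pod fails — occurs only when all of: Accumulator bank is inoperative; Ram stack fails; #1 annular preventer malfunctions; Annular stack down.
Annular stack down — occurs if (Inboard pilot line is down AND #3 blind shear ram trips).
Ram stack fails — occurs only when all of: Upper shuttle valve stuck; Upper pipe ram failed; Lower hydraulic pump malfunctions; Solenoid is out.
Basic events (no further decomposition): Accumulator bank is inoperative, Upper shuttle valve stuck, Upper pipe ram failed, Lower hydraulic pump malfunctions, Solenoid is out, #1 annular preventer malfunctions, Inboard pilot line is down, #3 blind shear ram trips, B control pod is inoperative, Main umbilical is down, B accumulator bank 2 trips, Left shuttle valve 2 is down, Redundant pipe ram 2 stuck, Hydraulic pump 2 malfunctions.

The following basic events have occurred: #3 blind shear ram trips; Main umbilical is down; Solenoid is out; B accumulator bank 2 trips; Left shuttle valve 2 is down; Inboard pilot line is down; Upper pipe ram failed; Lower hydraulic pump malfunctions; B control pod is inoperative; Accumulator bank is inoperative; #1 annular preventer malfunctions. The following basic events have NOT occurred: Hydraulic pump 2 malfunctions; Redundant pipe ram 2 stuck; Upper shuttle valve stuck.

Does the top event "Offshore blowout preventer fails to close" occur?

Yes

Ram stack fails [AND]: Upper shuttle valve stuck=not, Upper pipe ram failed=occurs, Lower hydraulic pump malfunctions=occurs, Solenoid is out=occurs → not all inputs occur → does not occur.
Annular stack down [AND]: Inboard pilot line is down=occurs, #3 blind shear ram trips=occurs → all inputs occur → occurs.
Control pod fails [AND]: Accumulator bank is inoperative=occurs, Ram stack fails=not, #1 annular preventer malfunctions=occurs, Annular stack down=occurs → not all inputs occur → does not occur.
Hydraulic supply unavailable [AND]: B control pod is inoperative=occurs, Main umbilical is down=occurs, B accumulator bank 2 trips=occurs, Left shuttle valve 2 is down=occurs → all inputs occur → occurs.
Shear sequence fails [OR]: Hydraulic supply unavailable=occurs, Redundant pipe ram 2 stuck=not → at least one input occurs → occurs.
Offshore blowout preventer fails to close [OR]: Control pod fails=not, Shear sequence fails=occurs, Hydraulic pump 2 malfunctions=not → at least one input occurs → occurs.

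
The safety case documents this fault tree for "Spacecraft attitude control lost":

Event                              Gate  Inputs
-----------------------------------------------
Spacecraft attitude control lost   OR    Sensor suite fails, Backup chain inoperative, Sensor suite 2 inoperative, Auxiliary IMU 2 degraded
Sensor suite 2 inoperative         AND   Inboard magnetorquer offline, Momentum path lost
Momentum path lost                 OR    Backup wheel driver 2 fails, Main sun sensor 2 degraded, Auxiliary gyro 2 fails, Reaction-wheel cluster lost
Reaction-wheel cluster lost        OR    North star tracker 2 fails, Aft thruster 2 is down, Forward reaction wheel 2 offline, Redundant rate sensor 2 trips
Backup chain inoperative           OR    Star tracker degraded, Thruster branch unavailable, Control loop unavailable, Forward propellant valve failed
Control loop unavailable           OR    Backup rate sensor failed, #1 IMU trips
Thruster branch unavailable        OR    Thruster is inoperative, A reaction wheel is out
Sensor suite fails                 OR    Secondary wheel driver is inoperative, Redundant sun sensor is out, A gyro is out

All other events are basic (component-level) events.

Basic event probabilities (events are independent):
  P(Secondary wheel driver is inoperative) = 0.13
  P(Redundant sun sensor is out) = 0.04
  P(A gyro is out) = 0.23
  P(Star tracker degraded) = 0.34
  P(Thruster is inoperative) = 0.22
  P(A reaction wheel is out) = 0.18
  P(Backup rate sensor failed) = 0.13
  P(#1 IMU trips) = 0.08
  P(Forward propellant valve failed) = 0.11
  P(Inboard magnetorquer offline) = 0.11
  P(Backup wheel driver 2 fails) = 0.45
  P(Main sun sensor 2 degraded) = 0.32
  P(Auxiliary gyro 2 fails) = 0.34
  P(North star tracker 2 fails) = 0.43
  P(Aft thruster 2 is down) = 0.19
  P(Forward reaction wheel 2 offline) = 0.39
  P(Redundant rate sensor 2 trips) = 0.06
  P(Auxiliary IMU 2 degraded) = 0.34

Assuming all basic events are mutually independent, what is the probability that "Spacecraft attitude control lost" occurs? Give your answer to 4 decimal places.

0.8855

P(Sensor suite fails) [OR] = 1 − (1−0.13) × (1−0.04) × (1−0.23) = 0.356896
P(Thruster branch unavailable) [OR] = 1 − (1−0.22) × (1−0.18) = 0.360400
P(Control loop unavailable) [OR] = 1 − (1−0.13) × (1−0.08) = 0.199600
P(Backup chain inoperative) [OR] = 1 − (1−0.34) × (1−0.360400) × (1−0.199600) × (1−0.11) = 0.699289
P(Reaction-wheel cluster lost) [OR] = 1 − (1−0.43) × (1−0.19) × (1−0.39) × (1−0.06) = 0.735261
P(Momentum path lost) [OR] = 1 − (1−0.45) × (1−0.32) × (1−0.34) × (1−0.735261) = 0.934652
P(Sensor suite 2 inoperative) [AND] = 0.11 × 0.934652 = 0.102812
P(Spacecraft attitude control lost) [OR] = 1 − (1−0.356896) × (1−0.699289) × (1−0.102812) × (1−0.34) = 0.885486
Rounded to 4 decimal places: P(Spacecraft attitude control lost) ≈ 0.8855.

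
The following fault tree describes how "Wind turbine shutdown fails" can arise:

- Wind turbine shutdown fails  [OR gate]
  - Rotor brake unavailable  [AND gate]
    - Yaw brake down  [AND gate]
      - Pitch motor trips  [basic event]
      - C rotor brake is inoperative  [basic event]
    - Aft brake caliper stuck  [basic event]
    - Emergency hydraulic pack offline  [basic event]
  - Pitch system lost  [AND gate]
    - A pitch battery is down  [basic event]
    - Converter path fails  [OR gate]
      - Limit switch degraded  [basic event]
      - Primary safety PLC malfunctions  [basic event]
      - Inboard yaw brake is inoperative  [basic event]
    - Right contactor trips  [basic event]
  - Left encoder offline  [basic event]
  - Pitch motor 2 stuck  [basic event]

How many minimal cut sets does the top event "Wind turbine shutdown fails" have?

Yaw brake down [AND]: one cut set from each child combined → 1 × 1 = 1 cut set(s).
Rotor brake unavailable [AND]: one cut set from each child combined → 1 × 1 × 1 = 1 cut set(s).
Converter path fails [OR]: union of children's cut sets → 3 cut set(s).
Pitch system lost [AND]: one cut set from each child combined → 1 × 3 × 1 = 3 cut set(s).
Wind turbine shutdown fails [OR]: union of children's cut sets → 6 cut set(s).
Minimal cut sets: {Aft brake caliper stuck, C rotor brake is inoperative, Emergency hydraulic pack offline, Pitch motor trips}; {A pitch battery is down, Limit switch degraded, Right contactor trips}; {A pitch battery is down, Primary safety PLC malfunctions, Right contactor trips}; {A pitch battery is down, Inboard yaw brake is inoperative, Right contactor trips}; {Left encoder offline}; {Pitch motor 2 stuck}.

6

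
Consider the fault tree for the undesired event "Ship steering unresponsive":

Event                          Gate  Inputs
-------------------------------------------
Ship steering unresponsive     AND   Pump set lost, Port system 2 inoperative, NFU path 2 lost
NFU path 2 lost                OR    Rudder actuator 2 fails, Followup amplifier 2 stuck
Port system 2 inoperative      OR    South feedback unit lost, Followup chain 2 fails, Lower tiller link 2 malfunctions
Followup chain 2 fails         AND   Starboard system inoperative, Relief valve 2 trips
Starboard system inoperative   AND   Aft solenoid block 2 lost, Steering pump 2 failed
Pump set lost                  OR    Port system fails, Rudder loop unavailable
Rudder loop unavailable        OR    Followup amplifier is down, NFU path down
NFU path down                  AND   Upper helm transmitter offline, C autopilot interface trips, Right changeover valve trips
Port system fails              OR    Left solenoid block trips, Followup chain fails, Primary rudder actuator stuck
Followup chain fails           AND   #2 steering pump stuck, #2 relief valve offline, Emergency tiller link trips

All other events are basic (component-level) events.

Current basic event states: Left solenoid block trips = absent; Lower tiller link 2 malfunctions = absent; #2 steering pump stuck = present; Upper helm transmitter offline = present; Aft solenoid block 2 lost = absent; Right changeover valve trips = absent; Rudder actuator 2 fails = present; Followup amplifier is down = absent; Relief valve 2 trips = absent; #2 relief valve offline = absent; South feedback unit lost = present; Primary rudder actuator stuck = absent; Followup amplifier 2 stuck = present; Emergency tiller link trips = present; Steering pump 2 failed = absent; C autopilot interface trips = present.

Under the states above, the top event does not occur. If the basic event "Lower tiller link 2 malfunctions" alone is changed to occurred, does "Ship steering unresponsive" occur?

No

Counterfactual: set "Lower tiller link 2 malfunctions" to occurred.
Followup chain fails [AND]: #2 steering pump stuck=occurs, #2 relief valve offline=not, Emergency tiller link trips=occurs → not all inputs occur → does not occur.
Port system fails [OR]: Left solenoid block trips=not, Followup chain fails=not, Primary rudder actuator stuck=not → no input occurs → does not occur.
NFU path down [AND]: Upper helm transmitter offline=occurs, C autopilot interface trips=occurs, Right changeover valve trips=not → not all inputs occur → does not occur.
Rudder loop unavailable [OR]: Followup amplifier is down=not, NFU path down=not → no input occurs → does not occur.
Pump set lost [OR]: Port system fails=not, Rudder loop unavailable=not → no input occurs → does not occur.
Starboard system inoperative [AND]: Aft solenoid block 2 lost=not, Steering pump 2 failed=not → not all inputs occur → does not occur.
Followup chain 2 fails [AND]: Starboard system inoperative=not, Relief valve 2 trips=not → not all inputs occur → does not occur.
Port system 2 inoperative [OR]: South feedback unit lost=occurs, Followup chain 2 fails=not, Lower tiller link 2 malfunctions=occurs → at least one input occurs → occurs.
NFU path 2 lost [OR]: Rudder actuator 2 fails=occurs, Followup amplifier 2 stuck=occurs → at least one input occurs → occurs.
Ship steering unresponsive [AND]: Pump set lost=not, Port system 2 inoperative=occurs, NFU path 2 lost=occurs → not all inputs occur → does not occur.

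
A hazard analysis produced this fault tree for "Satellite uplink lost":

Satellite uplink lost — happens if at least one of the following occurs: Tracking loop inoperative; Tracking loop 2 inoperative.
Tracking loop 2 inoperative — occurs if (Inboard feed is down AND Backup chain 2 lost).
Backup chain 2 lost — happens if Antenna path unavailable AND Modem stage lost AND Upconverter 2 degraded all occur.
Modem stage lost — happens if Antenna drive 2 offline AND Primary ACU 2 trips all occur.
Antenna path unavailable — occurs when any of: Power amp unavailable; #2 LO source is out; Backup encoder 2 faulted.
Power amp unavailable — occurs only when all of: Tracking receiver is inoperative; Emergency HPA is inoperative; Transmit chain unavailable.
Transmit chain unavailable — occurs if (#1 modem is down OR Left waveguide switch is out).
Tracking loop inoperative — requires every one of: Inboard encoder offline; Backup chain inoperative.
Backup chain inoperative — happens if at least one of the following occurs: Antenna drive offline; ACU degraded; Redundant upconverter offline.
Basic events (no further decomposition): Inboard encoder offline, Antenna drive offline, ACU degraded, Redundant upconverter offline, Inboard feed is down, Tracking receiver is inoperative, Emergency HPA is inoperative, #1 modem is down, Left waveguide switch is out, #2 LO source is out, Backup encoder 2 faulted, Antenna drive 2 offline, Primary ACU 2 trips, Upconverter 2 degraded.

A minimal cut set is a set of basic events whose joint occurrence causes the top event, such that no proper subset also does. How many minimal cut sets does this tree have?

Backup chain inoperative [OR]: union of children's cut sets → 3 cut set(s).
Tracking loop inoperative [AND]: one cut set from each child combined → 1 × 3 = 3 cut set(s).
Transmit chain unavailable [OR]: union of children's cut sets → 2 cut set(s).
Power amp unavailable [AND]: one cut set from each child combined → 1 × 1 × 2 = 2 cut set(s).
Antenna path unavailable [OR]: union of children's cut sets → 4 cut set(s).
Modem stage lost [AND]: one cut set from each child combined → 1 × 1 = 1 cut set(s).
Backup chain 2 lost [AND]: one cut set from each child combined → 4 × 1 × 1 = 4 cut set(s).
Tracking loop 2 inoperative [AND]: one cut set from each child combined → 1 × 4 = 4 cut set(s).
Satellite uplink lost [OR]: union of children's cut sets → 7 cut set(s).
Minimal cut sets: {Antenna drive offline, Inboard encoder offline}; {ACU degraded, Inboard encoder offline}; {Inboard encoder offline, Redundant upconverter offline}; {#1 modem is down, Antenna drive 2 offline, Emergency HPA is inoperative, Inboard feed is down, Primary ACU 2 trips, Tracking receiver is inoperative, Upconverter 2 degraded}; {Antenna drive 2 offline, Emergency HPA is inoperative, Inboard feed is down, Left waveguide switch is out, Primary ACU 2 trips, Tracking receiver is inoperative, Upconverter 2 degraded}; {#2 LO source is out, Antenna drive 2 offline, Inboard feed is down, Primary ACU 2 trips, Upconverter 2 degraded}; {Antenna drive 2 offline, Backup encoder 2 faulted, Inboard feed is down, Primary ACU 2 trips, Upconverter 2 degraded}.

7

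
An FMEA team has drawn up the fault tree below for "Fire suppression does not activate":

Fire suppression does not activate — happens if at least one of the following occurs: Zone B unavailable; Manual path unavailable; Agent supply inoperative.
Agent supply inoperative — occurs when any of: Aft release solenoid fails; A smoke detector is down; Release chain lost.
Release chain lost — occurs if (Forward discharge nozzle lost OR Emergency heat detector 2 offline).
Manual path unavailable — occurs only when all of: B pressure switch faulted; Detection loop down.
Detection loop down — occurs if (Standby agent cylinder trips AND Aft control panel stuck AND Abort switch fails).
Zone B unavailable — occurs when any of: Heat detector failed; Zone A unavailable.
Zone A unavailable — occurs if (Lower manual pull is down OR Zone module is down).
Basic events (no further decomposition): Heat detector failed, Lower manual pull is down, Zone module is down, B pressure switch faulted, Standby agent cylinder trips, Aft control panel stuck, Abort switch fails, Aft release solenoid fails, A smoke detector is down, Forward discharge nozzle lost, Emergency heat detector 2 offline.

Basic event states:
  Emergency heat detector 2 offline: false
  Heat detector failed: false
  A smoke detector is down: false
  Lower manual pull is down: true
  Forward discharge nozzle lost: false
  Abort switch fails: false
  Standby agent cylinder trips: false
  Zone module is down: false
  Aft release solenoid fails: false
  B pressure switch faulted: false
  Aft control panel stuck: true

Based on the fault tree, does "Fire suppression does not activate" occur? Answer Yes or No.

Zone A unavailable [OR]: Lower manual pull is down=occurs, Zone module is down=not → at least one input occurs → occurs.
Zone B unavailable [OR]: Heat detector failed=not, Zone A unavailable=occurs → at least one input occurs → occurs.
Detection loop down [AND]: Standby agent cylinder trips=not, Aft control panel stuck=occurs, Abort switch fails=not → not all inputs occur → does not occur.
Manual path unavailable [AND]: B pressure switch faulted=not, Detection loop down=not → not all inputs occur → does not occur.
Release chain lost [OR]: Forward discharge nozzle lost=not, Emergency heat detector 2 offline=not → no input occurs → does not occur.
Agent supply inoperative [OR]: Aft release solenoid fails=not, A smoke detector is down=not, Release chain lost=not → no input occurs → does not occur.
Fire suppression does not activate [OR]: Zone B unavailable=occurs, Manual path unavailable=not, Agent supply inoperative=not → at least one input occurs → occurs.

Yes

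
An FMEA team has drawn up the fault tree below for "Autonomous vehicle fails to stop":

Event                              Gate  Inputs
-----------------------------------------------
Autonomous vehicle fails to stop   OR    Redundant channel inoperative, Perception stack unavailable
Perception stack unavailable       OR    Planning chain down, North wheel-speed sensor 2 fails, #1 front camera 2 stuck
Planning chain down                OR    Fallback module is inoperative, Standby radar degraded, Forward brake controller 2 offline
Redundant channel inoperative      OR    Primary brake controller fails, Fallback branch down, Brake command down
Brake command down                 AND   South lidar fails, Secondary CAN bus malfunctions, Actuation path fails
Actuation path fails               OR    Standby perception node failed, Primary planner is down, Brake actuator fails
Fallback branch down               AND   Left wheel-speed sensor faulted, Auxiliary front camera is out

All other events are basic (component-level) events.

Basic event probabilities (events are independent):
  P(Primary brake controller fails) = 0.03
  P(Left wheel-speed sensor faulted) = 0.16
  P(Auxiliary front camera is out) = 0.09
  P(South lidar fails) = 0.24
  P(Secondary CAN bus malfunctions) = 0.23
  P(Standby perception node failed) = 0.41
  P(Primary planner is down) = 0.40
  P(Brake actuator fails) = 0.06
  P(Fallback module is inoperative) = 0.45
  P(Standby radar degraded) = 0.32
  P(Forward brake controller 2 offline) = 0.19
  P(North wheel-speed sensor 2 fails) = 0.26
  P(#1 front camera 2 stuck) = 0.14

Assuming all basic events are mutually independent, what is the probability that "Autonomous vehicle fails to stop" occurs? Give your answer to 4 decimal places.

0.8225

P(Fallback branch down) [AND] = 0.16 × 0.09 = 0.014400
P(Actuation path fails) [OR] = 1 − (1−0.41) × (1−0.40) × (1−0.06) = 0.667240
P(Brake command down) [AND] = 0.24 × 0.23 × 0.667240 = 0.036832
P(Redundant channel inoperative) [OR] = 1 − (1−0.03) × (1−0.014400) × (1−0.036832) = 0.079181
P(Planning chain down) [OR] = 1 − (1−0.45) × (1−0.32) × (1−0.19) = 0.697060
P(Perception stack unavailable) [OR] = 1 − (1−0.697060) × (1−0.26) × (1−0.14) = 0.807209
P(Autonomous vehicle fails to stop) [OR] = 1 − (1−0.079181) × (1−0.807209) = 0.822474
Rounded to 4 decimal places: P(Autonomous vehicle fails to stop) ≈ 0.8225.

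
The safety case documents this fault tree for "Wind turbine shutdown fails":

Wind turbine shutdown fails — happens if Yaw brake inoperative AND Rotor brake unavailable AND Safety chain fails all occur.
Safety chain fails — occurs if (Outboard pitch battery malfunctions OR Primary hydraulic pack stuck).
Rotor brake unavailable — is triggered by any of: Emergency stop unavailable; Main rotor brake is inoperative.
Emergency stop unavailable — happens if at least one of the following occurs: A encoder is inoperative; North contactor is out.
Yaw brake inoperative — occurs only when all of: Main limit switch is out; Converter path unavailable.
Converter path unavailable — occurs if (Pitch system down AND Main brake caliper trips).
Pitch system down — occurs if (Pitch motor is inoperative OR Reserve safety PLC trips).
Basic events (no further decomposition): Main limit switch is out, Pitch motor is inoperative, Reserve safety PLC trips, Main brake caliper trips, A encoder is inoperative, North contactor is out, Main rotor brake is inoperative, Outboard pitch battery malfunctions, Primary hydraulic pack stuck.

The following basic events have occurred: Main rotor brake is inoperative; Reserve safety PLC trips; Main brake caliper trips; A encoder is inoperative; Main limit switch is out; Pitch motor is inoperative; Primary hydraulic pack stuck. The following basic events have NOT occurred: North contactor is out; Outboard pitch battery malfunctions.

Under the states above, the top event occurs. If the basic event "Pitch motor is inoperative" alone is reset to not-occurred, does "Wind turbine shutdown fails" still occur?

Counterfactual: set "Pitch motor is inoperative" to not occurred.
Pitch system down [OR]: Pitch motor is inoperative=not, Reserve safety PLC trips=occurs → at least one input occurs → occurs.
Converter path unavailable [AND]: Pitch system down=occurs, Main brake caliper trips=occurs → all inputs occur → occurs.
Yaw brake inoperative [AND]: Main limit switch is out=occurs, Converter path unavailable=occurs → all inputs occur → occurs.
Emergency stop unavailable [OR]: A encoder is inoperative=occurs, North contactor is out=not → at least one input occurs → occurs.
Rotor brake unavailable [OR]: Emergency stop unavailable=occurs, Main rotor brake is inoperative=occurs → at least one input occurs → occurs.
Safety chain fails [OR]: Outboard pitch battery malfunctions=not, Primary hydraulic pack stuck=occurs → at least one input occurs → occurs.
Wind turbine shutdown fails [AND]: Yaw brake inoperative=occurs, Rotor brake unavailable=occurs, Safety chain fails=occurs → all inputs occur → occurs.

Yes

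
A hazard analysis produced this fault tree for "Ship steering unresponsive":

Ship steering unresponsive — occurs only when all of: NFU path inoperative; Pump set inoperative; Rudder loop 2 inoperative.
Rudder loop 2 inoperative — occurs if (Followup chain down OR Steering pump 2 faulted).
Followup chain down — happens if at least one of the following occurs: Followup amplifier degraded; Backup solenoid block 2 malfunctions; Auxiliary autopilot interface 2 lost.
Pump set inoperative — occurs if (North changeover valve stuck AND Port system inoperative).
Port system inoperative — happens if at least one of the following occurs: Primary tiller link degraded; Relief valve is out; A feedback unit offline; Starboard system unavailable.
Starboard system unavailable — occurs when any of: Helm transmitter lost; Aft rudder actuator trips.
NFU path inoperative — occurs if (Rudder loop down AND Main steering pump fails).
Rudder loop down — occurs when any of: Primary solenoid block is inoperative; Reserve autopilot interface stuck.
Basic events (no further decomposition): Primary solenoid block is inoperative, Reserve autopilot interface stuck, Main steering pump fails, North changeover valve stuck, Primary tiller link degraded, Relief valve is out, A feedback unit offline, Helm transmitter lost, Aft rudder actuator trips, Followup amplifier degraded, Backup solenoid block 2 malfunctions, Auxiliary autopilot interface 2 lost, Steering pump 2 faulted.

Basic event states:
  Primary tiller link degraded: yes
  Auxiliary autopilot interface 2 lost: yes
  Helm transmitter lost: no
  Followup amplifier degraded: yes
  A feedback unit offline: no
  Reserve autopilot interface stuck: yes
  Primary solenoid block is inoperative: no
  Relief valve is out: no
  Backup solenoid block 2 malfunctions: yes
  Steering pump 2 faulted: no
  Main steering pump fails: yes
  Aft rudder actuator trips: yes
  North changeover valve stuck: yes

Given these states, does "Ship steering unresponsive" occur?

Yes

Rudder loop down [OR]: Primary solenoid block is inoperative=not, Reserve autopilot interface stuck=occurs → at least one input occurs → occurs.
NFU path inoperative [AND]: Rudder loop down=occurs, Main steering pump fails=occurs → all inputs occur → occurs.
Starboard system unavailable [OR]: Helm transmitter lost=not, Aft rudder actuator trips=occurs → at least one input occurs → occurs.
Port system inoperative [OR]: Primary tiller link degraded=occurs, Relief valve is out=not, A feedback unit offline=not, Starboard system unavailable=occurs → at least one input occurs → occurs.
Pump set inoperative [AND]: North changeover valve stuck=occurs, Port system inoperative=occurs → all inputs occur → occurs.
Followup chain down [OR]: Followup amplifier degraded=occurs, Backup solenoid block 2 malfunctions=occurs, Auxiliary autopilot interface 2 lost=occurs → at least one input occurs → occurs.
Rudder loop 2 inoperative [OR]: Followup chain down=occurs, Steering pump 2 faulted=not → at least one input occurs → occurs.
Ship steering unresponsive [AND]: NFU path inoperative=occurs, Pump set inoperative=occurs, Rudder loop 2 inoperative=occurs → all inputs occur → occurs.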